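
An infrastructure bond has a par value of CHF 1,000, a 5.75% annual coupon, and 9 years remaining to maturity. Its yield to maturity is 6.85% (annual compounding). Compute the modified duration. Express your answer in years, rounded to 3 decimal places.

6.735 years

Periodic yield y = 0.0685. First find Macaulay duration:
  t   CF        PV=CF/(1+0.0685)^t    t·PV
  1        57.50        53.8138        53.8138
  2        57.50        50.3638       100.7277
  3        57.50        47.1351       141.4052
  4        57.50        44.1133       176.4533
  5        57.50        41.2853       206.4264
  6        57.50        38.6385       231.8312
  7        57.50        36.1615       253.1303
  8        57.50        33.8432       270.7457
  9     1,057.50       582.5184     5,242.6655
  Σ                    927.8729     6,677.1991
P = 927.8729; Macaulay duration = 6,677.1991 / 927.8729 = 7.19624 years.
Modified duration = D_Mac / (1 + y) = 7.19624 / 1.0685 = 6.73490 years.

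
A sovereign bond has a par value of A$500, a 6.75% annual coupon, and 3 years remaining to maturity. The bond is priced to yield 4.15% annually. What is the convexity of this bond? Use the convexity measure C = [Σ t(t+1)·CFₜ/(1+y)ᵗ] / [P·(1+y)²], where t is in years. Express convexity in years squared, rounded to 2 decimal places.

10.18

With y = 0.0415:
  t   CF        PV=CF/(1+0.0415)^t    t·PV        t(t+1)·PV
  1        33.75        32.4052        32.4052          64.8104
  2        33.75        31.1140        62.2279         186.6837
  3       533.75       472.4546     1,417.3637       5,669.4550
  Σ                    535.9737     1,511.9968       5,920.9491
P = 535.9737.
Convexity = Σ t(t+1)·PV / [P·(1+y)²] = 5,920.9491 / (535.9737 × 1.084722) = 10.18426.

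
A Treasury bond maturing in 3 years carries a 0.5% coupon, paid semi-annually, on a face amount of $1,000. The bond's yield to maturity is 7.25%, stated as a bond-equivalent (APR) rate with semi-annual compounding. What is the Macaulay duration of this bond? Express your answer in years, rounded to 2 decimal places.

2.98 years

Periodic yield y = 0.03625. Discount each cash flow and weight by its period:
  t   CF        PV=CF/(1+0.03625)^t    t·PV
  1         2.50         2.4125         2.4125
  2         2.50         2.3281         4.6563
  3         2.50         2.2467         6.7401
  4         2.50         2.1681         8.6725
  5         2.50         2.0923        10.4613
  6     1,002.50       809.6496     4,857.8978
  Σ                    820.8974     4,890.8405
Price P = Σ PV = 820.8974.
Macaulay duration = Σ(t·PV) / P = 4,890.8405 / 820.8974 = 5.95792 half-year periods.
In years: 5.95792 / 2 = 2.97896 years.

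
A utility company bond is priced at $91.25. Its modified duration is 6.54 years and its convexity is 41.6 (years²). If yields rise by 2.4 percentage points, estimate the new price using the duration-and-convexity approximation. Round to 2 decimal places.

$78.02

Duration effect: -D_mod·Δy = -6.54 × (+0.024) = -0.156960
Convexity effect: ½·C·(Δy)² = 0.5 × 41.6 × (0.024)² = +0.0119808
ΔP/P ≈ -0.156960 + 0.0119808 = -0.1449792
New price ≈ 91.25 × (1 - 0.1449792) = 78.020648.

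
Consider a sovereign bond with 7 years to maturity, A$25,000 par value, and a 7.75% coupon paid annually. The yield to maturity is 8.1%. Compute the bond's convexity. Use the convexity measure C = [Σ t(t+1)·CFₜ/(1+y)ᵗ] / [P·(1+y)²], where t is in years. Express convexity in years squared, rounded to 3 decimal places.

With y = 0.081:
  t   CF        PV=CF/(1+0.081)^t    t·PV        t(t+1)·PV
  1     1,937.50     1,792.3219     1,792.3219       3,584.6438
  2     1,937.50     1,658.0221     3,316.0443       9,948.1328
  3     1,937.50     1,533.7855     4,601.3565      18,405.4261
  4     1,937.50     1,418.8580     5,675.4320      28,377.1601
  5     1,937.50     1,312.5421     6,562.7105      39,376.2629
  6     1,937.50     1,214.1925     7,285.1550      50,996.0852
  7    26,937.50    15,616.2743   109,313.9204     874,511.3629
  Σ                 24,545.9965   138,546.9406   1,025,199.0739
P = 24,545.9965.
Convexity = Σ t(t+1)·PV / [P·(1+y)²] = 1,025,199.0739 / (24,545.9965 × 1.168561) = 35.74178.

35.742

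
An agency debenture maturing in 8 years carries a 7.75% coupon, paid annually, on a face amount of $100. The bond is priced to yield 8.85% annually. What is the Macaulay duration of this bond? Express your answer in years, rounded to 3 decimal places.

Periodic yield y = 0.0885. Discount each cash flow and weight by its year:
  t   CF        PV=CF/(1+0.0885)^t    t·PV
  1         7.75         7.1199         7.1199
  2         7.75         6.5410        13.0820
  3         7.75         6.0092        18.0276
  4         7.75         5.5206        22.0825
  5         7.75         5.0718        25.3588
  6         7.75         4.6594        27.9565
  7         7.75         4.2806        29.9641
  8       107.75        54.6751       437.4010
  Σ                     93.8776       580.9924
Price P = Σ PV = 93.8776.
Macaulay duration = Σ(t·PV) / P = 580.9924 / 93.8776 = 6.18883 years.

6.189 years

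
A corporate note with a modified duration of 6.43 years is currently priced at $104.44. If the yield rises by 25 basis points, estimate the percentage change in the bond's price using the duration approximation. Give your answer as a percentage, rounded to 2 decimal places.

-1.61%

Duration approximation: ΔP/P ≈ -D_mod · Δy = -6.43 × (+0.0025) = -0.016075.
As a percentage: -1.6075%.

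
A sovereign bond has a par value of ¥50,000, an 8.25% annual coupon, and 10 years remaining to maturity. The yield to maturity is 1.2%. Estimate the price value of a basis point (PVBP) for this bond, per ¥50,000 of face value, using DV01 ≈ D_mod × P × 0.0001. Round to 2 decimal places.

Periodic yield y = 0.012.
  t   CF        PV=CF/(1+0.012)^t    t·PV
  1     4,125.00     4,076.0870     4,076.0870
  2     4,125.00     4,027.7539     8,055.5078
  3     4,125.00     3,979.9940    11,939.9819
  4     4,125.00     3,932.8004    15,731.2015
  5     4,125.00     3,886.1664    19,430.8319
  6     4,125.00     3,840.0854    23,040.5121
  7     4,125.00     3,794.5507    26,561.8552
  8     4,125.00     3,749.5561    29,996.4486
  9     4,125.00     3,705.0949    33,345.8544
  10   54,125.00    48,038.8701   480,388.7013
  Σ                 83,030.9589   652,566.9819
P = 83,030.9589; D_Mac = 7.85932 yrs; D_mod = 7.76613 yrs.
DV01 ≈ 7.76613 × 83,030.9589 × 0.0001 = 64.482903.

¥64.48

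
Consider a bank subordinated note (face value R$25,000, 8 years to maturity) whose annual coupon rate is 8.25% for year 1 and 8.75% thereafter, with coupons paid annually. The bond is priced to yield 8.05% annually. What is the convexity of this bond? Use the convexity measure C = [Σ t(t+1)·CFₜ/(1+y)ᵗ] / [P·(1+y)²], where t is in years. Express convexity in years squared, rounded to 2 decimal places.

With y = 0.0805:
  t   CF        PV=CF/(1+0.0805)^t    t·PV        t(t+1)·PV
  1     2,062.50     1,908.8385     1,908.8385       3,817.6770
  2     2,187.50     1,873.6934     3,747.3867      11,242.1602
  3     2,187.50     1,734.0984     5,202.2953      20,809.1813
  4     2,187.50     1,604.9037     6,419.6148      32,098.0739
  5     2,187.50     1,485.3343     7,426.6714      44,560.0285
  6     2,187.50     1,374.6731     8,248.0386      57,736.2702
  7     2,187.50     1,272.2565     8,905.7952      71,246.3615
  8    27,187.50    14,634.2714   117,074.1711   1,053,667.5397
  Σ                 25,888.0692   158,932.8116   1,295,177.2924
P = 25,888.0692.
Convexity = Σ t(t+1)·PV / [P·(1+y)²] = 1,295,177.2924 / (25,888.0692 × 1.167480) = 42.85288.

42.85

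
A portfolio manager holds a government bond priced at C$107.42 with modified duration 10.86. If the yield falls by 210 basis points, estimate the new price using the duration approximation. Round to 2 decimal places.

Duration approximation: ΔP/P ≈ -D_mod · Δy = -10.86 × (-0.021) = +0.228060.
New price ≈ 107.42 × (1 + 0.228060) = 131.9182052.

C$131.92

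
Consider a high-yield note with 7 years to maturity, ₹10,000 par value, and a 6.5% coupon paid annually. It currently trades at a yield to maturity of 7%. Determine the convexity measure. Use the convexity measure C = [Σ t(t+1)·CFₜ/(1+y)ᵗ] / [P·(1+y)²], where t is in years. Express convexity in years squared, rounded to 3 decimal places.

38.096

With y = 0.07:
  t   CF        PV=CF/(1+0.07)^t    t·PV        t(t+1)·PV
  1       650.00       607.4766       607.4766       1,214.9533
  2       650.00       567.7352     1,135.4703       3,406.4110
  3       650.00       530.5936     1,591.7809       6,367.1234
  4       650.00       495.8819     1,983.5276       9,917.6378
  5       650.00       463.4410     2,317.2051      13,903.2305
  6       650.00       433.1224     2,598.7347      18,191.1427
  7    10,650.00     6,632.2848    46,425.9933     371,407.9461
  Σ                  9,730.5355    56,660.1884     424,408.4448
P = 9,730.5355.
Convexity = Σ t(t+1)·PV / [P·(1+y)²] = 424,408.4448 / (9,730.5355 × 1.144900) = 38.09603.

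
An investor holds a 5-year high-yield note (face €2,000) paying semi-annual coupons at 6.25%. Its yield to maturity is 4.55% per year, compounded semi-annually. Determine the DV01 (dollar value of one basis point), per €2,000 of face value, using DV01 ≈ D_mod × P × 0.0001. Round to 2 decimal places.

€0.92

Periodic yield y = 0.02275.
  t   CF        PV=CF/(1+0.02275)^t    t·PV
  1        62.50        61.1098        61.1098
  2        62.50        59.7504       119.5009
  3        62.50        58.4213       175.2640
  4        62.50        57.1218       228.4873
  5        62.50        55.8512       279.2560
  6        62.50        54.6089       327.6531
  7        62.50        53.3941       373.7590
  8        62.50        52.2064       417.6516
  9        62.50        51.0452       459.4065
  10    2,062.50     1,647.0208    16,470.2077
  Σ                  2,150.5299    18,912.2958
P = 2,150.5299; D_Mac = 8.79425 half-year periods = 4.39712 yrs; D_mod = 4.29932 yrs.
DV01 ≈ 4.29932 × 2,150.5299 × 0.0001 = 0.924581.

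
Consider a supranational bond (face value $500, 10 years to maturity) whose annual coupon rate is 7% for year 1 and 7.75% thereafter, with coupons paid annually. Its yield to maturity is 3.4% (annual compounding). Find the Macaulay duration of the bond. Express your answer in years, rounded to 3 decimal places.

7.767 years

Periodic yield y = 0.034. Discount each cash flow and weight by its year:
  t   CF        PV=CF/(1+0.034)^t    t·PV
  1        35.00        33.8491        33.8491
  2        38.75        36.2435        72.4871
  3        38.75        35.0518       105.1553
  4        38.75        33.8992       135.5968
  5        38.75        32.7845       163.9227
  6        38.75        31.7065       190.2391
  7        38.75        30.6639       214.6476
  8        38.75        29.6556       237.2452
  9        38.75        28.6805       258.1246
  10      538.75       385.6398     3,856.3984
  Σ                    678.1746     5,267.6659
Price P = Σ PV = 678.1746.
Macaulay duration = Σ(t·PV) / P = 5,267.6659 / 678.1746 = 7.76742 years.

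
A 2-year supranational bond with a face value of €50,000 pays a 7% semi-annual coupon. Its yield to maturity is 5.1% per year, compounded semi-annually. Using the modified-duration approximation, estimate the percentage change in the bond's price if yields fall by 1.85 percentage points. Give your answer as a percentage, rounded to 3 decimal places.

Periodic yield y = 0.0255. Modified duration first:
  t   CF        PV=CF/(1+0.0255)^t    t·PV
  1     1,750.00     1,706.4846     1,706.4846
  2     1,750.00     1,664.0513     3,328.1027
  3     1,750.00     1,622.6732     4,868.0195
  4    51,750.00    46,791.5784   187,166.3136
  Σ                 51,784.7875   197,068.9204
P = 51,784.7875; D_Mac = 3.80554 half-year periods = 1.90277 yrs; D_mod = 1.90277/(1+0.0255) = 1.85545 yrs.
ΔP/P ≈ -D_mod · Δy = -1.85545 × (-0.0185) = +0.034326 = +3.4326%.

+3.433%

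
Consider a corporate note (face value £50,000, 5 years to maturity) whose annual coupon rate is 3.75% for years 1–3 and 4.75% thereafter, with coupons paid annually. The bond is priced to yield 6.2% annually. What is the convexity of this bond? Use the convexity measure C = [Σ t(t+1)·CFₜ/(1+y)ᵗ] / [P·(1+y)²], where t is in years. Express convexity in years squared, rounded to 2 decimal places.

With y = 0.062:
  t   CF        PV=CF/(1+0.062)^t    t·PV        t(t+1)·PV
  1     1,875.00     1,765.5367     1,765.5367       3,531.0734
  2     1,875.00     1,662.4640     3,324.9279       9,974.7837
  3     1,875.00     1,565.4086     4,696.2259      18,784.9035
  4     2,375.00     1,867.0913     7,468.3651      37,341.8253
  5    52,375.00    38,770.5045   193,852.5225   1,163,115.1349
  Σ                 45,631.0051   211,107.5780   1,232,747.7208
P = 45,631.0051.
Convexity = Σ t(t+1)·PV / [P·(1+y)²] = 1,232,747.7208 / (45,631.0051 × 1.127844) = 23.95329.

23.95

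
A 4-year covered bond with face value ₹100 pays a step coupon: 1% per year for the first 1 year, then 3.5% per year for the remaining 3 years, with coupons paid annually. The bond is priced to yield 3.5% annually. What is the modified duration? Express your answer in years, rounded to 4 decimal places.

Periodic yield y = 0.035. First find Macaulay duration:
  t   CF        PV=CF/(1+0.035)^t    t·PV
  1         1.00         0.9662         0.9662
  2         3.50         3.2673         6.5346
  3         3.50         3.1568         9.4704
  4       103.50        90.1943       360.7771
  Σ                     97.5845       377.7482
P = 97.5845; Macaulay duration = 377.7482 / 97.5845 = 3.87098 years.
Modified duration = D_Mac / (1 + y) = 3.87098 / 1.035 = 3.74008 years.

3.7401 years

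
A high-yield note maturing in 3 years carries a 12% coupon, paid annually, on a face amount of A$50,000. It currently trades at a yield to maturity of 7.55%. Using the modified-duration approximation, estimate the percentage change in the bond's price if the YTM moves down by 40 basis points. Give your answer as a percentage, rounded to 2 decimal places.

+1.01%

Periodic yield y = 0.0755. Modified duration first:
  t   CF        PV=CF/(1+0.0755)^t    t·PV
  1     6,000.00     5,578.8006     5,578.8006
  2     6,000.00     5,187.1693    10,374.3386
  3    56,000.00    45,014.9511   135,044.8533
  Σ                 55,780.9209   150,997.9925
P = 55,780.9209; D_Mac = 2.70698 yrs; D_mod = 2.70698/(1+0.0755) = 2.51695 yrs.
ΔP/P ≈ -D_mod · Δy = -2.51695 × (-0.004) = +0.010068 = +1.0068%.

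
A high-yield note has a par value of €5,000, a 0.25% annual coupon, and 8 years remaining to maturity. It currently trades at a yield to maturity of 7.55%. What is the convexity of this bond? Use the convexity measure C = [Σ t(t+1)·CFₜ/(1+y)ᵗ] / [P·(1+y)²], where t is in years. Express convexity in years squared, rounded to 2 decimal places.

61.24

With y = 0.0755:
  t   CF        PV=CF/(1+0.0755)^t    t·PV        t(t+1)·PV
  1        12.50        11.6225        11.6225          23.2450
  2        12.50        10.8066        21.6132          64.8396
  3        12.50        10.0480        30.1439         120.5758
  4        12.50         9.3426        37.3705         186.8523
  5        12.50         8.6868        43.4338         260.6029
  6        12.50         8.0770        48.4617         339.2320
  7        12.50         7.5100        52.5697         420.5573
  8     5,012.50     2,800.0841    22,400.6724     201,606.0516
  Σ                  2,866.1774    22,645.8877     203,021.9564
P = 2,866.1774.
Convexity = Σ t(t+1)·PV / [P·(1+y)²] = 203,021.9564 / (2,866.1774 × 1.156700) = 61.23773.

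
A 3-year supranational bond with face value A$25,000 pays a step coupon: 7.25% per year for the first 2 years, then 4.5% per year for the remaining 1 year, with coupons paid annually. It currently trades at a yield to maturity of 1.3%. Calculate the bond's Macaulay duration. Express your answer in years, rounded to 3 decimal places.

Periodic yield y = 0.013. Discount each cash flow and weight by its year:
  t   CF        PV=CF/(1+0.013)^t    t·PV
  1     1,812.50     1,789.2399     1,789.2399
  2     1,812.50     1,766.2783     3,532.5565
  3    26,125.00    25,132.0528    75,396.1583
  Σ                 28,687.5709    80,717.9547
Price P = Σ PV = 28,687.5709.
Macaulay duration = Σ(t·PV) / P = 80,717.9547 / 28,687.5709 = 2.81369 years.

2.814 years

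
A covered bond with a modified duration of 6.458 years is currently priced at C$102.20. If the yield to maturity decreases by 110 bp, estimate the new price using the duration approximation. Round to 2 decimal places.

C$109.46

Duration approximation: ΔP/P ≈ -D_mod · Δy = -6.458 × (-0.011) = +0.071038.
New price ≈ 102.20 × (1 + 0.071038) = 109.4600836.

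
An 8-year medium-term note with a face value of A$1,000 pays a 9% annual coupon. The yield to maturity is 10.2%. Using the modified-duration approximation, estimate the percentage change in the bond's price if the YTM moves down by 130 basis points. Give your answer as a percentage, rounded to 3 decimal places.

+7.033%

Periodic yield y = 0.102. Modified duration first:
  t   CF        PV=CF/(1+0.102)^t    t·PV
  1        90.00        81.6697        81.6697
  2        90.00        74.1104       148.2209
  3        90.00        67.2508       201.7525
  4        90.00        61.0262       244.1047
  5        90.00        55.3777       276.8883
  6        90.00        50.2520       301.5117
  7        90.00        45.6007       319.2048
  8     1,090.00       501.1569     4,009.2555
  Σ                    936.4444     5,582.6080
P = 936.4444; D_Mac = 5.96149 yrs; D_mod = 5.96149/(1+0.102) = 5.40970 yrs.
ΔP/P ≈ -D_mod · Δy = -5.40970 × (-0.013) = +0.070326 = +7.0326%.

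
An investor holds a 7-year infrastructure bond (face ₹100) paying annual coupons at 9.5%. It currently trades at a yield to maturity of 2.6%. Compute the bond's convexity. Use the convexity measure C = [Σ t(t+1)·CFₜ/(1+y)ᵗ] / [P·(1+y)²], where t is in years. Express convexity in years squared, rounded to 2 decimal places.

With y = 0.026:
  t   CF        PV=CF/(1+0.026)^t    t·PV        t(t+1)·PV
  1         9.50         9.2593         9.2593          18.5185
  2         9.50         9.0246        18.0492          54.1477
  3         9.50         8.7959        26.3878         105.5511
  4         9.50         8.5730        34.2921         171.4605
  5         9.50         8.3558        41.7789         250.6733
  6         9.50         8.1440        48.8642         342.0493
  7       109.50        91.4919       640.4432       5,123.5458
  Σ                    143.6445       819.0747       6,065.9462
P = 143.6445.
Convexity = Σ t(t+1)·PV / [P·(1+y)²] = 6,065.9462 / (143.6445 × 1.052676) = 40.11574.

40.12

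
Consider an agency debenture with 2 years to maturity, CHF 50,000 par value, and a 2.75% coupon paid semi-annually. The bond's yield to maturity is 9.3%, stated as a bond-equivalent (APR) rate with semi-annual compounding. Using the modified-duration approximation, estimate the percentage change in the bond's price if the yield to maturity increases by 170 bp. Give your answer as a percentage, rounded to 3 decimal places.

-3.179%

Periodic yield y = 0.0465. Modified duration first:
  t   CF        PV=CF/(1+0.0465)^t    t·PV
  1       687.50       656.9517       656.9517
  2       687.50       627.7609     1,255.5217
  3       687.50       599.8670     1,799.6011
  4    50,687.50    42,261.4059   169,045.6237
  Σ                 44,145.9856   172,757.6983
P = 44,145.9856; D_Mac = 3.91333 half-year periods = 1.95666 yrs; D_mod = 1.95666/(1+0.0465) = 1.86972 yrs.
ΔP/P ≈ -D_mod · Δy = -1.86972 × (+0.017) = -0.031785 = -3.1785%.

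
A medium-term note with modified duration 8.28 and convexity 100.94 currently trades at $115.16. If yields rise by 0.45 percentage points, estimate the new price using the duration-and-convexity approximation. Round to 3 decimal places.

$110.987

Duration effect: -D_mod·Δy = -8.28 × (+0.0045) = -0.037260
Convexity effect: ½·C·(Δy)² = 0.5 × 100.94 × (0.0045)² = +0.0010220175
ΔP/P ≈ -0.037260 + 0.0010220175 = -0.0362379825
New price ≈ 115.16 × (1 - 0.0362379825) = 110.9868339353.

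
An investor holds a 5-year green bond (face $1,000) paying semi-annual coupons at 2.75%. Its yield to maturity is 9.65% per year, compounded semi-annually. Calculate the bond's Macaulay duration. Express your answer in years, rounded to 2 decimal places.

Periodic yield y = 0.04825. Discount each cash flow and weight by its period:
  t   CF        PV=CF/(1+0.04825)^t    t·PV
  1        13.75        13.1171        13.1171
  2        13.75        12.5133        25.0267
  3        13.75        11.9374        35.8121
  4        13.75        11.3879        45.5516
  5        13.75        10.8637        54.3186
  6        13.75        10.3637        62.1820
  7        13.75         9.8866        69.2065
  8        13.75         9.4316        75.4525
  9        13.75         8.9974        80.9769
  10    1,013.75       632.8229     6,328.2286
  Σ                    731.3216     6,789.8724
Price P = Σ PV = 731.3216.
Macaulay duration = Σ(t·PV) / P = 6,789.8724 / 731.3216 = 9.28439 half-year periods.
In years: 9.28439 / 2 = 4.64219 years.

4.64 years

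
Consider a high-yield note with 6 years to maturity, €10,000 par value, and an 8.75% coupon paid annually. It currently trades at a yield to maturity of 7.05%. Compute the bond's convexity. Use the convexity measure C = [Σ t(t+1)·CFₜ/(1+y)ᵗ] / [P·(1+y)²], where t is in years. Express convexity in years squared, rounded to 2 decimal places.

28.28

With y = 0.0705:
  t   CF        PV=CF/(1+0.0705)^t    t·PV        t(t+1)·PV
  1       875.00       817.3751       817.3751       1,634.7501
  2       875.00       763.5451     1,527.0903       4,581.2708
  3       875.00       713.2603     2,139.7808       8,559.1233
  4       875.00       666.2870     2,665.1482      13,325.7408
  5       875.00       622.4073     3,112.0366      18,672.2197
  6    10,875.00     7,226.1877    43,357.1260     303,499.8818
  Σ                 10,809.0625    53,618.5569     350,272.9865
P = 10,809.0625.
Convexity = Σ t(t+1)·PV / [P·(1+y)²] = 350,272.9865 / (10,809.0625 × 1.145970) = 28.27778.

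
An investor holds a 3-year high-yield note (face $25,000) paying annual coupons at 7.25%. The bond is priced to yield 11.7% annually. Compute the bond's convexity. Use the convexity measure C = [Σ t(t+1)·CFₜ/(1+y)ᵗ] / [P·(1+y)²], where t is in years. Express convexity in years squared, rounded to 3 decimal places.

With y = 0.117:
  t   CF        PV=CF/(1+0.117)^t    t·PV        t(t+1)·PV
  1     1,812.50     1,622.6500     1,622.6500       3,245.2999
  2     1,812.50     1,452.6857     2,905.3715       8,716.1144
  3    26,812.50    19,238.7916    57,716.3748     230,865.4992
  Σ                 22,314.1273    62,244.3962     242,826.9134
P = 22,314.1273.
Convexity = Σ t(t+1)·PV / [P·(1+y)²] = 242,826.9134 / (22,314.1273 × 1.247689) = 8.72189.

8.722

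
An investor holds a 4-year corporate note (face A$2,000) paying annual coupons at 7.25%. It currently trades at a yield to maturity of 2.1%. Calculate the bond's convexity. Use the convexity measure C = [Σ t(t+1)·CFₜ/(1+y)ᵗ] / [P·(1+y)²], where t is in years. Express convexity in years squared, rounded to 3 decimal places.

With y = 0.021:
  t   CF        PV=CF/(1+0.021)^t    t·PV        t(t+1)·PV
  1       145.00       142.0176       142.0176         284.0353
  2       145.00       139.0966       278.1932         834.5796
  3       145.00       136.2357       408.7070       1,634.8278
  4     2,145.00     1,973.8963     7,895.5851      39,477.9256
  Σ                  2,391.2462     8,724.5029      42,231.3683
P = 2,391.2462.
Convexity = Σ t(t+1)·PV / [P·(1+y)²] = 42,231.3683 / (2,391.2462 × 1.042441) = 16.94179.

16.942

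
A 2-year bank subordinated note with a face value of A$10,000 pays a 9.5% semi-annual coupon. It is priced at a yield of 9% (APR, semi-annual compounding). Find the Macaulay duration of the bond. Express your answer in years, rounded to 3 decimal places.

1.869 years

Periodic yield y = 0.045. Discount each cash flow and weight by its period:
  t   CF        PV=CF/(1+0.045)^t    t·PV
  1       475.00       454.5455       454.5455
  2       475.00       434.9717       869.9435
  3       475.00       416.2409     1,248.7227
  4    10,475.00     8,783.9301    35,135.7203
  Σ                 10,089.6881    37,708.9319
Price P = Σ PV = 10,089.6881.
Macaulay duration = Σ(t·PV) / P = 37,708.9319 / 10,089.6881 = 3.73737 half-year periods.
In years: 3.73737 / 2 = 1.86869 years.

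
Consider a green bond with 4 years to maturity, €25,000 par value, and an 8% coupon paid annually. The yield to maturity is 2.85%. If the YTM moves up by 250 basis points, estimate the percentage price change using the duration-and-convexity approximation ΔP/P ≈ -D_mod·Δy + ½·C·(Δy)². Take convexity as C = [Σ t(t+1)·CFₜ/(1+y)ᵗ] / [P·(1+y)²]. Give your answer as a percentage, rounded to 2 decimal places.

-8.27%

With y = 0.0285:
  t   CF        PV=CF/(1+0.0285)^t    t·PV        t(t+1)·PV
  1     2,000.00     1,944.5795     1,944.5795       3,889.1590
  2     2,000.00     1,890.6947     3,781.3894      11,344.1681
  3     2,000.00     1,838.3030     5,514.9091      22,059.6366
  4    27,000.00    24,129.4032    96,517.6127     482,588.0635
  Σ                 29,802.9804   107,758.4907     519,881.0272
P = 29,802.9804; D_Mac = 3.61570 yrs; D_mod = 3.51550 yrs; C = 16.49057.
Duration effect: -3.51550 × (+0.025) = -0.087888
Convexity effect: 0.5 × 16.49057 × (0.025)² = +0.0051533
ΔP/P ≈ -0.087888 + 0.0051533 = -0.082734 = -8.2734%.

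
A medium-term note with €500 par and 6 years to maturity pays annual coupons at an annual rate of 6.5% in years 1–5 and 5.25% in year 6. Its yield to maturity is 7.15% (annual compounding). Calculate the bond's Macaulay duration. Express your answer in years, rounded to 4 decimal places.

5.1332 years

Periodic yield y = 0.0715. Discount each cash flow and weight by its year:
  t   CF        PV=CF/(1+0.0715)^t    t·PV
  1        32.50        30.3313        30.3313
  2        32.50        28.3073        56.6147
  3        32.50        26.4184        79.2553
  4        32.50        24.6555        98.6222
  5        32.50        23.0103       115.0516
  6       526.25       347.7275     2,086.3651
  Σ                    480.4504     2,466.2401
Price P = Σ PV = 480.4504.
Macaulay duration = Σ(t·PV) / P = 2,466.2401 / 480.4504 = 5.13318 years.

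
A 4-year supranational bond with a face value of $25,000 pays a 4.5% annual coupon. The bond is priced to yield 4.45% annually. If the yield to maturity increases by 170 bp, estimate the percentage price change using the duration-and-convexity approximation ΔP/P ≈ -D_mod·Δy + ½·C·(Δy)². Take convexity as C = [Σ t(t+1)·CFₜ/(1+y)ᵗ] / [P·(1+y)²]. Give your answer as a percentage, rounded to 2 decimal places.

With y = 0.0445:
  t   CF        PV=CF/(1+0.0445)^t    t·PV        t(t+1)·PV
  1     1,125.00     1,077.0704     1,077.0704       2,154.1407
  2     1,125.00     1,031.1827     2,062.3655       6,187.0964
  3     1,125.00       987.2501     2,961.7503      11,847.0013
  4    26,125.00    21,949.3934    87,797.5735     438,987.8674
  Σ                 25,044.8966    93,898.7596     459,176.1058
P = 25,044.8966; D_Mac = 3.74922 yrs; D_mod = 3.58949 yrs; C = 16.80518.
Duration effect: -3.58949 × (+0.017) = -0.061021
Convexity effect: 0.5 × 16.80518 × (0.017)² = +0.0024283
ΔP/P ≈ -0.061021 + 0.0024283 = -0.058593 = -5.8593%.

-5.86%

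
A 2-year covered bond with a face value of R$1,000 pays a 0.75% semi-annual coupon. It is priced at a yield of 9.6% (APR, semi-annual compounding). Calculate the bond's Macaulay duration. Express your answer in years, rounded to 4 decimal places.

1.9876 years

Periodic yield y = 0.048. Discount each cash flow and weight by its period:
  t   CF        PV=CF/(1+0.048)^t    t·PV
  1         3.75         3.5782         3.5782
  2         3.75         3.4144         6.8287
  3         3.75         3.2580         9.7739
  4     1,003.75       832.1094     3,328.4376
  Σ                    842.3600     3,348.6185
Price P = Σ PV = 842.3600.
Macaulay duration = Σ(t·PV) / P = 3,348.6185 / 842.3600 = 3.97528 half-year periods.
In years: 3.97528 / 2 = 1.98764 years.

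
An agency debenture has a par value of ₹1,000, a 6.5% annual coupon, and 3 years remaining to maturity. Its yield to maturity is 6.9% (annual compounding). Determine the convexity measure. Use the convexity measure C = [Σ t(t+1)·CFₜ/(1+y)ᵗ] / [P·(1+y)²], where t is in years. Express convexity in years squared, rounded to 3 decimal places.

With y = 0.069:
  t   CF        PV=CF/(1+0.069)^t    t·PV        t(t+1)·PV
  1        65.00        60.8045        60.8045         121.6090
  2        65.00        56.8798       113.7596         341.2787
  3     1,065.00       871.7993     2,615.3978      10,461.5910
  Σ                    989.4835     2,789.9618      10,924.4787
P = 989.4835.
Convexity = Σ t(t+1)·PV / [P·(1+y)²] = 10,924.4787 / (989.4835 × 1.142761) = 9.66133.

9.661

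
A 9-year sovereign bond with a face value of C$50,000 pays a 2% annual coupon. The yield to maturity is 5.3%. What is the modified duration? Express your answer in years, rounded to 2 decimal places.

7.79 years

Periodic yield y = 0.053. First find Macaulay duration:
  t   CF        PV=CF/(1+0.053)^t    t·PV
  1     1,000.00       949.6676       949.6676
  2     1,000.00       901.8686     1,803.7372
  3     1,000.00       856.4754     2,569.4262
  4     1,000.00       813.3669     3,253.4678
  5     1,000.00       772.4282     3,862.1412
  6     1,000.00       733.5501     4,401.3005
  7     1,000.00       696.6288     4,876.4013
  8     1,000.00       661.5658     5,292.5262
  9    51,000.00    32,041.6473   288,374.8256
  Σ                 38,427.1987   315,383.4936
P = 38,427.1987; Macaulay duration = 315,383.4936 / 38,427.1987 = 8.20730 years.
Modified duration = D_Mac / (1 + y) = 8.20730 / 1.053 = 7.79421 years.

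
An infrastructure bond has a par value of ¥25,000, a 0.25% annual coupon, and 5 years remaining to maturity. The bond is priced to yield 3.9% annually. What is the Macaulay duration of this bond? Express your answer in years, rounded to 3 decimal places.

4.972 years

Periodic yield y = 0.039. Discount each cash flow and weight by its year:
  t   CF        PV=CF/(1+0.039)^t    t·PV
  1        62.50        60.1540        60.1540
  2        62.50        57.8960       115.7921
  3        62.50        55.7229       167.1686
  4        62.50        53.6312       214.5250
  5    25,062.50    20,698.8707   103,494.3536
  Σ                 20,926.2749   104,051.9932
Price P = Σ PV = 20,926.2749.
Macaulay duration = Σ(t·PV) / P = 104,051.9932 / 20,926.2749 = 4.97231 years.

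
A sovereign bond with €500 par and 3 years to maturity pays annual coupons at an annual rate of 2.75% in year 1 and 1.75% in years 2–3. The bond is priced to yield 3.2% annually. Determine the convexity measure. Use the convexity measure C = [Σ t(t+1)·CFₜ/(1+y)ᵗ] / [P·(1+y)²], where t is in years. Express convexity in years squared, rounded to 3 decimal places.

10.914

With y = 0.032:
  t   CF        PV=CF/(1+0.032)^t    t·PV        t(t+1)·PV
  1        13.75        13.3236        13.3236          26.6473
  2         8.75         8.2158        16.4316          49.2947
  3       508.75       462.8767     1,388.6301       5,554.5205
  Σ                    484.4161     1,418.3853       5,630.4625
P = 484.4161.
Convexity = Σ t(t+1)·PV / [P·(1+y)²] = 5,630.4625 / (484.4161 × 1.065024) = 10.91355.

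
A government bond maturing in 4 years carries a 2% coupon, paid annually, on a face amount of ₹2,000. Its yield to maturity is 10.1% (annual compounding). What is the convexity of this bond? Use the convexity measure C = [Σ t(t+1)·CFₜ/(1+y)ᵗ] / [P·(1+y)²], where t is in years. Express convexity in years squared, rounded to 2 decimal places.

15.75

With y = 0.101:
  t   CF        PV=CF/(1+0.101)^t    t·PV        t(t+1)·PV
  1        40.00        36.3306        36.3306          72.6612
  2        40.00        32.9978        65.9957         197.9870
  3        40.00        29.9708        89.9123         359.6494
  4     2,040.00     1,388.2922     5,553.1689      27,765.8445
  Σ                  1,487.5914     5,745.4075      28,396.1420
P = 1,487.5914.
Convexity = Σ t(t+1)·PV / [P·(1+y)²] = 28,396.1420 / (1,487.5914 × 1.212201) = 15.74712.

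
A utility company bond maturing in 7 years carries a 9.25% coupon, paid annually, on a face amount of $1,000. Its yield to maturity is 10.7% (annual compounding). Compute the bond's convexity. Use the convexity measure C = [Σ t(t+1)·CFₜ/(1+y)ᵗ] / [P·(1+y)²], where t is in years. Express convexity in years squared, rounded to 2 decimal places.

With y = 0.107:
  t   CF        PV=CF/(1+0.107)^t    t·PV        t(t+1)·PV
  1        92.50        83.5592        83.5592         167.1183
  2        92.50        75.4825       150.9651         452.8952
  3        92.50        68.1866       204.5597         818.2389
  4        92.50        61.5958       246.3833       1,231.9164
  5        92.50        55.6421       278.2106       1,669.2634
  6        92.50        50.2639       301.5833       2,111.0829
  7     1,092.50       536.2757     3,753.9297      30,031.4379
  Σ                    931.0058     5,019.1908      36,481.9532
P = 931.0058.
Convexity = Σ t(t+1)·PV / [P·(1+y)²] = 36,481.9532 / (931.0058 × 1.225449) = 31.97647.

31.98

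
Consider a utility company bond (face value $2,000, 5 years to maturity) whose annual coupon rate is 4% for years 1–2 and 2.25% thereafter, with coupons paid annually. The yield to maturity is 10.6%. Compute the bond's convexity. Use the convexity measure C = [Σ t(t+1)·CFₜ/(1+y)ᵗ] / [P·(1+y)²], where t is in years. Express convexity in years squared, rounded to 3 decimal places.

21.968

With y = 0.106:
  t   CF        PV=CF/(1+0.106)^t    t·PV        t(t+1)·PV
  1        80.00        72.3327        72.3327         144.6655
  2        80.00        65.4003       130.8006         392.4018
  3        45.00        33.2619        99.7857         399.1429
  4        45.00        30.0741       120.2962         601.4811
  5     2,045.00     1,235.7132     6,178.5659      37,071.3953
  Σ                  1,436.7822     6,601.7812      38,609.0865
P = 1,436.7822.
Convexity = Σ t(t+1)·PV / [P·(1+y)²] = 38,609.0865 / (1,436.7822 × 1.223236) = 21.96789.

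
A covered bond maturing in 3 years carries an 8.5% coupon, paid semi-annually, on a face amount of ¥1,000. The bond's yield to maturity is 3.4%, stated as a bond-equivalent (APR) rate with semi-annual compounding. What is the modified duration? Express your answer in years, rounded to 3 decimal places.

Periodic yield y = 0.017. First find Macaulay duration:
  t   CF        PV=CF/(1+0.017)^t    t·PV
  1        42.50        41.7896        41.7896
  2        42.50        41.0910        82.1821
  3        42.50        40.4042       121.2125
  4        42.50        39.7288       158.9151
  5        42.50        39.0647       195.3234
  6     1,042.50       942.2157     5,653.2943
  Σ                  1,144.2939     6,252.7169
P = 1,144.2939; Macaulay duration = 6,252.7169 / 1,144.2939 = 5.46426 half-year periods = 2.73213 years.
Modified duration = D_Mac / (1 + y) = 2.73213 / 1.017 = 2.68646 years.

2.686 years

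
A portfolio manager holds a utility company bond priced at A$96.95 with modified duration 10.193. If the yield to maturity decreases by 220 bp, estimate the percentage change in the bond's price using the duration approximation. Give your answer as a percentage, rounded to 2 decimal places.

Duration approximation: ΔP/P ≈ -D_mod · Δy = -10.193 × (-0.022) = +0.224246.
As a percentage: +22.4246%.

+22.42%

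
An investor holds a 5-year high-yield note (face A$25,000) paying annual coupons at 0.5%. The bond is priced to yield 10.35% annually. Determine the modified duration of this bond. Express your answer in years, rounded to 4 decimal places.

Periodic yield y = 0.1035. First find Macaulay duration:
  t   CF        PV=CF/(1+0.1035)^t    t·PV
  1       125.00       113.2759       113.2759
  2       125.00       102.6515       205.3030
  3       125.00        93.0236       279.0707
  4       125.00        84.2987       337.1946
  5    25,125.00    15,354.8077    76,774.0387
  Σ                 15,748.0574    77,708.8830
P = 15,748.0574; Macaulay duration = 77,708.8830 / 15,748.0574 = 4.93451 years.
Modified duration = D_Mac / (1 + y) = 4.93451 / 1.1035 = 4.47169 years.

4.4717 years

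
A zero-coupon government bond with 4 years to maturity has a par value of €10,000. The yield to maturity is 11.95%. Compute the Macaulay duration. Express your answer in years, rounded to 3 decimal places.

A zero-coupon bond has a single cash flow at maturity, so its Macaulay duration equals its maturity: 4 years.

4.000 years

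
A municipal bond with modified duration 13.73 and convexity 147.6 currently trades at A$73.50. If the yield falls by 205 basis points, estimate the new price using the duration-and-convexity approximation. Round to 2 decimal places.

Duration effect: -D_mod·Δy = -13.73 × (-0.0205) = +0.281465
Convexity effect: ½·C·(Δy)² = 0.5 × 147.6 × (-0.0205)² = +0.03101445
ΔP/P ≈ +0.281465 + 0.03101445 = +0.31247945
New price ≈ 73.50 × (1 + 0.31247945) = 96.467239575.

A$96.47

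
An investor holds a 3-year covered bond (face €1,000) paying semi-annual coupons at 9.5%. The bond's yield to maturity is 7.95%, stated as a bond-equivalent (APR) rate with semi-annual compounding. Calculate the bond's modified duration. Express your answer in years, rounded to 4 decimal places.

2.5843 years

Periodic yield y = 0.03975. First find Macaulay duration:
  t   CF        PV=CF/(1+0.03975)^t    t·PV
  1        47.50        45.6841        45.6841
  2        47.50        43.9375        87.8751
  3        47.50        42.2578       126.7734
  4        47.50        40.6423       162.5691
  5        47.50        39.0885       195.4425
  6     1,047.50       829.0495     4,974.2970
  Σ                  1,040.6596     5,592.6410
P = 1,040.6596; Macaulay duration = 5,592.6410 / 1,040.6596 = 5.37413 half-year periods = 2.68707 years.
Modified duration = D_Mac / (1 + y) = 2.68707 / 1.03975 = 2.58434 years.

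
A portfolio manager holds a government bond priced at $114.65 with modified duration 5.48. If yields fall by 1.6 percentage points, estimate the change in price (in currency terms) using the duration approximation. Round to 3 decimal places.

Duration approximation: ΔP/P ≈ -D_mod · Δy = -5.48 × (-0.016) = +0.087680.
ΔP ≈ 114.65 × (+0.087680) = +10.052512.

+$10.053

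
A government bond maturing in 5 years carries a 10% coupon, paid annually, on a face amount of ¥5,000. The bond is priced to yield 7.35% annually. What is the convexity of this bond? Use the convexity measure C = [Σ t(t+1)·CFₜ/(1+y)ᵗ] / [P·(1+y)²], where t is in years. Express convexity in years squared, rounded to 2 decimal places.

20.63

With y = 0.0735:
  t   CF        PV=CF/(1+0.0735)^t    t·PV        t(t+1)·PV
  1       500.00       465.7662       465.7662         931.5324
  2       500.00       433.8763       867.7526       2,603.2577
  3       500.00       404.1698     1,212.5094       4,850.0376
  4       500.00       376.4973     1,505.9890       7,529.9450
  5     5,500.00     3,857.9131    19,289.5657     115,737.3943
  Σ                  5,538.2227    23,341.5829     131,652.1669
P = 5,538.2227.
Convexity = Σ t(t+1)·PV / [P·(1+y)²] = 131,652.1669 / (5,538.2227 × 1.152402) = 20.62783.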